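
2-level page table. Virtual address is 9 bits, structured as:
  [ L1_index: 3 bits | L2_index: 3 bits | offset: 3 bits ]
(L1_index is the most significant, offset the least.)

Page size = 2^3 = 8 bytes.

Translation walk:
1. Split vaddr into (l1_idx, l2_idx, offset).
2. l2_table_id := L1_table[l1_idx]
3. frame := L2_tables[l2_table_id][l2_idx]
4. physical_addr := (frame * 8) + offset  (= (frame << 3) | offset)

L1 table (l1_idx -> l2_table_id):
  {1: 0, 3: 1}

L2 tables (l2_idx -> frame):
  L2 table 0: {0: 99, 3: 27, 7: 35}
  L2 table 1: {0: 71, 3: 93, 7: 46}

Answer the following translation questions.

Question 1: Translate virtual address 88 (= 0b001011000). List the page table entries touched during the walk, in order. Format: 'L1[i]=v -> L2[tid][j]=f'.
vaddr = 88 = 0b001011000
Split: l1_idx=1, l2_idx=3, offset=0

Answer: L1[1]=0 -> L2[0][3]=27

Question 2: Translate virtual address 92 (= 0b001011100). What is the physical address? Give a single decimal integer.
vaddr = 92 = 0b001011100
Split: l1_idx=1, l2_idx=3, offset=4
L1[1] = 0
L2[0][3] = 27
paddr = 27 * 8 + 4 = 220

Answer: 220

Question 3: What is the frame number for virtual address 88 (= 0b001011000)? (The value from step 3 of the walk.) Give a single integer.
vaddr = 88: l1_idx=1, l2_idx=3
L1[1] = 0; L2[0][3] = 27

Answer: 27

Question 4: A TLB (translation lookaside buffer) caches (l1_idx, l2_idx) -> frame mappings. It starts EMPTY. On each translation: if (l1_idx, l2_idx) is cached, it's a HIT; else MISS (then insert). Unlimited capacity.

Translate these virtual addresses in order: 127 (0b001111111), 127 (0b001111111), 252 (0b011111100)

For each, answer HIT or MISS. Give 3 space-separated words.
vaddr=127: (1,7) not in TLB -> MISS, insert
vaddr=127: (1,7) in TLB -> HIT
vaddr=252: (3,7) not in TLB -> MISS, insert

Answer: MISS HIT MISS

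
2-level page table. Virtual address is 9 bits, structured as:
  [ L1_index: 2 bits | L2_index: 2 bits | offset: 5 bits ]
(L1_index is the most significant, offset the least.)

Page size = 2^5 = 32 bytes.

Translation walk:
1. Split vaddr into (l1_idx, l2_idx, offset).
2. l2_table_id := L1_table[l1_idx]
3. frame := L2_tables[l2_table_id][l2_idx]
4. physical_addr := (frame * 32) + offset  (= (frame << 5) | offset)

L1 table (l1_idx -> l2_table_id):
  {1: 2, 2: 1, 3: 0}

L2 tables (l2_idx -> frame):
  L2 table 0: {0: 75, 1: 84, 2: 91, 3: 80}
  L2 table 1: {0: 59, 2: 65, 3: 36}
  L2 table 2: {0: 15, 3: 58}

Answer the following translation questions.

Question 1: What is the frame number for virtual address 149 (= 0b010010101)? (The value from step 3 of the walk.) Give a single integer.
vaddr = 149: l1_idx=1, l2_idx=0
L1[1] = 2; L2[2][0] = 15

Answer: 15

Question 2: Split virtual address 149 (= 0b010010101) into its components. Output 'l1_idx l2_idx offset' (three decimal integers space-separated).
Answer: 1 0 21

Derivation:
vaddr = 149 = 0b010010101
  top 2 bits -> l1_idx = 1
  next 2 bits -> l2_idx = 0
  bottom 5 bits -> offset = 21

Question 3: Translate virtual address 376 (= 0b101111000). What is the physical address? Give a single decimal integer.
Answer: 1176

Derivation:
vaddr = 376 = 0b101111000
Split: l1_idx=2, l2_idx=3, offset=24
L1[2] = 1
L2[1][3] = 36
paddr = 36 * 32 + 24 = 1176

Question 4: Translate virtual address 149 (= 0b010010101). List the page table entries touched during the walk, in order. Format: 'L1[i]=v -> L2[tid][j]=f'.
vaddr = 149 = 0b010010101
Split: l1_idx=1, l2_idx=0, offset=21

Answer: L1[1]=2 -> L2[2][0]=15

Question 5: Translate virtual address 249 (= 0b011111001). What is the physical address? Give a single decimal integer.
Answer: 1881

Derivation:
vaddr = 249 = 0b011111001
Split: l1_idx=1, l2_idx=3, offset=25
L1[1] = 2
L2[2][3] = 58
paddr = 58 * 32 + 25 = 1881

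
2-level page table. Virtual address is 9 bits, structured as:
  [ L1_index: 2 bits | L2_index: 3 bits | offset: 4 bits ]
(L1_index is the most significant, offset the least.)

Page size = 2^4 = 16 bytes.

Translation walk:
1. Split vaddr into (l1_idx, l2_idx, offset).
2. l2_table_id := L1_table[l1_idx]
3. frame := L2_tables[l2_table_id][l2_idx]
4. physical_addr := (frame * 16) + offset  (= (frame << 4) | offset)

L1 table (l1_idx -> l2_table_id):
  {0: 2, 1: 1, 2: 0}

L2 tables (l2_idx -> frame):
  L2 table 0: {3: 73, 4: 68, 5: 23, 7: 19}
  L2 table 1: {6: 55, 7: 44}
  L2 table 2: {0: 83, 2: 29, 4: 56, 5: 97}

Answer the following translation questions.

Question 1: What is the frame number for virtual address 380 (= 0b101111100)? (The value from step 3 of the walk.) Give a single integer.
vaddr = 380: l1_idx=2, l2_idx=7
L1[2] = 0; L2[0][7] = 19

Answer: 19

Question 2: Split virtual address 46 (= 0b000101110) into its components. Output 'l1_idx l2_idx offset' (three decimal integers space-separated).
vaddr = 46 = 0b000101110
  top 2 bits -> l1_idx = 0
  next 3 bits -> l2_idx = 2
  bottom 4 bits -> offset = 14

Answer: 0 2 14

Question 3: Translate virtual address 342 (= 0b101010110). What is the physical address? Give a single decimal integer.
Answer: 374

Derivation:
vaddr = 342 = 0b101010110
Split: l1_idx=2, l2_idx=5, offset=6
L1[2] = 0
L2[0][5] = 23
paddr = 23 * 16 + 6 = 374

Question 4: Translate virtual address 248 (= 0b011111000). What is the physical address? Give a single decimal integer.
Answer: 712

Derivation:
vaddr = 248 = 0b011111000
Split: l1_idx=1, l2_idx=7, offset=8
L1[1] = 1
L2[1][7] = 44
paddr = 44 * 16 + 8 = 712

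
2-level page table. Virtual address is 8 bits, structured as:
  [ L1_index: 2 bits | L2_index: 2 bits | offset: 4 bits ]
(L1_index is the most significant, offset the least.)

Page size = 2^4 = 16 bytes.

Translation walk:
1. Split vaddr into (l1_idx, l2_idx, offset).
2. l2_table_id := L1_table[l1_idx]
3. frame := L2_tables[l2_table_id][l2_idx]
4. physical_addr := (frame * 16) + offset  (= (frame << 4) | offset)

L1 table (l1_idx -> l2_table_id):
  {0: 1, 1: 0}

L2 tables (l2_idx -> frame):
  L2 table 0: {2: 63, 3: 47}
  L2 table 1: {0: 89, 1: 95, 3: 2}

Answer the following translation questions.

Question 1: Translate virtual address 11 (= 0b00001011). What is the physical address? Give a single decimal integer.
Answer: 1435

Derivation:
vaddr = 11 = 0b00001011
Split: l1_idx=0, l2_idx=0, offset=11
L1[0] = 1
L2[1][0] = 89
paddr = 89 * 16 + 11 = 1435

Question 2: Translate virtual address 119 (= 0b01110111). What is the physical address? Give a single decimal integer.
vaddr = 119 = 0b01110111
Split: l1_idx=1, l2_idx=3, offset=7
L1[1] = 0
L2[0][3] = 47
paddr = 47 * 16 + 7 = 759

Answer: 759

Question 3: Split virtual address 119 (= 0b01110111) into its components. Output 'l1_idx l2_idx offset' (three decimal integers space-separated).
vaddr = 119 = 0b01110111
  top 2 bits -> l1_idx = 1
  next 2 bits -> l2_idx = 3
  bottom 4 bits -> offset = 7

Answer: 1 3 7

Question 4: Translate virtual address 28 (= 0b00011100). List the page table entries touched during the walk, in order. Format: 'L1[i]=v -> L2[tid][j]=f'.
Answer: L1[0]=1 -> L2[1][1]=95

Derivation:
vaddr = 28 = 0b00011100
Split: l1_idx=0, l2_idx=1, offset=12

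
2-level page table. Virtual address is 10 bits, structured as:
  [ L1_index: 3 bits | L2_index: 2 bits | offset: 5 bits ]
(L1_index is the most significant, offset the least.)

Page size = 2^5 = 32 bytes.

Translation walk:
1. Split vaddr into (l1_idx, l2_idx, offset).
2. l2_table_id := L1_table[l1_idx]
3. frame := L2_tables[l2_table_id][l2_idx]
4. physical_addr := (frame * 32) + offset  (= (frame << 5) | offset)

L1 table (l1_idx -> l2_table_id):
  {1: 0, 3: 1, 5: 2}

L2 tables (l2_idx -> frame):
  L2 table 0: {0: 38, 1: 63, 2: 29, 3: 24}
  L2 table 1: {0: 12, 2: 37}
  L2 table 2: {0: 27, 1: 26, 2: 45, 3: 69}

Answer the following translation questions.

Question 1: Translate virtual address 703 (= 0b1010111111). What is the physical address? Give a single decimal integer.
Answer: 863

Derivation:
vaddr = 703 = 0b1010111111
Split: l1_idx=5, l2_idx=1, offset=31
L1[5] = 2
L2[2][1] = 26
paddr = 26 * 32 + 31 = 863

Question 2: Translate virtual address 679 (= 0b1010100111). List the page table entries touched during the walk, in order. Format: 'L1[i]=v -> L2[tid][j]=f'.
Answer: L1[5]=2 -> L2[2][1]=26

Derivation:
vaddr = 679 = 0b1010100111
Split: l1_idx=5, l2_idx=1, offset=7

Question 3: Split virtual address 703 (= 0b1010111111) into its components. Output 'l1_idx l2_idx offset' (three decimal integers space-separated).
vaddr = 703 = 0b1010111111
  top 3 bits -> l1_idx = 5
  next 2 bits -> l2_idx = 1
  bottom 5 bits -> offset = 31

Answer: 5 1 31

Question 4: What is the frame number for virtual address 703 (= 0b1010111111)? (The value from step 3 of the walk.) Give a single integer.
Answer: 26

Derivation:
vaddr = 703: l1_idx=5, l2_idx=1
L1[5] = 2; L2[2][1] = 26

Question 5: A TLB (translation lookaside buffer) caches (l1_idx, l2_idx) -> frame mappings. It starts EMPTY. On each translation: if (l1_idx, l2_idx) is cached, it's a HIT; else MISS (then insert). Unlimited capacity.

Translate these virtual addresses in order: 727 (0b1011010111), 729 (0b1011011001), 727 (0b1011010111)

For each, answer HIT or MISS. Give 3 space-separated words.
vaddr=727: (5,2) not in TLB -> MISS, insert
vaddr=729: (5,2) in TLB -> HIT
vaddr=727: (5,2) in TLB -> HIT

Answer: MISS HIT HIT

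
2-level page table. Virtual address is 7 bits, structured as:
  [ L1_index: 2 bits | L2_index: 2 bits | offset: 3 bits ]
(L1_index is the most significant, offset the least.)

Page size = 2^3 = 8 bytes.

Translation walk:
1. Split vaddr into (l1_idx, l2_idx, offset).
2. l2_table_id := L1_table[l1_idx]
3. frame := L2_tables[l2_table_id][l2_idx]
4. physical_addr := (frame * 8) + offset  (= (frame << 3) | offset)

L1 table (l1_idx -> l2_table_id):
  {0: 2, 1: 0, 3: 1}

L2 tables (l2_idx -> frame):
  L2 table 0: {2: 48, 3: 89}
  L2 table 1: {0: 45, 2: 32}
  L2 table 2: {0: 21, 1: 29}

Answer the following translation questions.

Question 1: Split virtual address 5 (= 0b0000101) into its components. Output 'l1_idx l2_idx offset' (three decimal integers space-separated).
Answer: 0 0 5

Derivation:
vaddr = 5 = 0b0000101
  top 2 bits -> l1_idx = 0
  next 2 bits -> l2_idx = 0
  bottom 3 bits -> offset = 5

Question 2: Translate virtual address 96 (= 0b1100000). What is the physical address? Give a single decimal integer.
vaddr = 96 = 0b1100000
Split: l1_idx=3, l2_idx=0, offset=0
L1[3] = 1
L2[1][0] = 45
paddr = 45 * 8 + 0 = 360

Answer: 360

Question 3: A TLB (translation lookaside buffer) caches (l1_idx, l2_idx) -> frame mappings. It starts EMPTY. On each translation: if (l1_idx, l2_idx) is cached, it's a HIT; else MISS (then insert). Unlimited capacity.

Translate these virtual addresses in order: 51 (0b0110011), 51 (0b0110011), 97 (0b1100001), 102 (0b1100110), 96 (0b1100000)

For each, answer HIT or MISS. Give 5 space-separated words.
Answer: MISS HIT MISS HIT HIT

Derivation:
vaddr=51: (1,2) not in TLB -> MISS, insert
vaddr=51: (1,2) in TLB -> HIT
vaddr=97: (3,0) not in TLB -> MISS, insert
vaddr=102: (3,0) in TLB -> HIT
vaddr=96: (3,0) in TLB -> HIT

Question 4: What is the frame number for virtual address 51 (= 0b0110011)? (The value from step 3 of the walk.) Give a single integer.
vaddr = 51: l1_idx=1, l2_idx=2
L1[1] = 0; L2[0][2] = 48

Answer: 48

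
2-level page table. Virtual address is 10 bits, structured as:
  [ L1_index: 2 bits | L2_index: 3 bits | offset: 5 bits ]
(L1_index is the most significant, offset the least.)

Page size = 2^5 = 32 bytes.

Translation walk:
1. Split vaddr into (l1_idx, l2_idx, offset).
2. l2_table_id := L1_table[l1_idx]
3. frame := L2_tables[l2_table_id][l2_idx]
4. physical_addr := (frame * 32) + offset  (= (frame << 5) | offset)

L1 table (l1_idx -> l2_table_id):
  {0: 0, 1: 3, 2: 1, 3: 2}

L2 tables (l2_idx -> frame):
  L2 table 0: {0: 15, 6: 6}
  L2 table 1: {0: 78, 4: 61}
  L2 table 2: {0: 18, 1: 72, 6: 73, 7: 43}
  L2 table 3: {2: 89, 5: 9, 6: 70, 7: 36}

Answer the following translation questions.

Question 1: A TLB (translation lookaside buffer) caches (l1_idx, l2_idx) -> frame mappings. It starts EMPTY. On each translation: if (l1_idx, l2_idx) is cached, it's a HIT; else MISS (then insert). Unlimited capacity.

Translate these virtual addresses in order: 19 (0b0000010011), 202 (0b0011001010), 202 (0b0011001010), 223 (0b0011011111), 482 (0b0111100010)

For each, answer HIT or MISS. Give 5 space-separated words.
vaddr=19: (0,0) not in TLB -> MISS, insert
vaddr=202: (0,6) not in TLB -> MISS, insert
vaddr=202: (0,6) in TLB -> HIT
vaddr=223: (0,6) in TLB -> HIT
vaddr=482: (1,7) not in TLB -> MISS, insert

Answer: MISS MISS HIT HIT MISS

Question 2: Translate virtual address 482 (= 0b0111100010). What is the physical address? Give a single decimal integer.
vaddr = 482 = 0b0111100010
Split: l1_idx=1, l2_idx=7, offset=2
L1[1] = 3
L2[3][7] = 36
paddr = 36 * 32 + 2 = 1154

Answer: 1154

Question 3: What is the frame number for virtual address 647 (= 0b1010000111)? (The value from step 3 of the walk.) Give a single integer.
Answer: 61

Derivation:
vaddr = 647: l1_idx=2, l2_idx=4
L1[2] = 1; L2[1][4] = 61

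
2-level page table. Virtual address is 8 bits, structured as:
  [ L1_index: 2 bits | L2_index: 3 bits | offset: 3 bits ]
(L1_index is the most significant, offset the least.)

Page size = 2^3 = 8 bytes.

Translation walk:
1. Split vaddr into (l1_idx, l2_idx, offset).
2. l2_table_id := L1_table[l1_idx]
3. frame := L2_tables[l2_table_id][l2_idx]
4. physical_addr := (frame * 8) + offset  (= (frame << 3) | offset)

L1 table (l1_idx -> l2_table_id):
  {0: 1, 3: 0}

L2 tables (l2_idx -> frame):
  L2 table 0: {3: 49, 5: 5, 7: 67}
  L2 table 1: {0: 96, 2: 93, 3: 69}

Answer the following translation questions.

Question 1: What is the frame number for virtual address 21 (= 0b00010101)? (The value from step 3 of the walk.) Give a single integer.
vaddr = 21: l1_idx=0, l2_idx=2
L1[0] = 1; L2[1][2] = 93

Answer: 93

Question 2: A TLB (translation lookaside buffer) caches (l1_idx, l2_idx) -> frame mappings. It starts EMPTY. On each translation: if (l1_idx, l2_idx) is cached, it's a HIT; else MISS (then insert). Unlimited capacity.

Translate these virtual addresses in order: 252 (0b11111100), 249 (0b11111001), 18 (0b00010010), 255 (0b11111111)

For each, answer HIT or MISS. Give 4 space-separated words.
Answer: MISS HIT MISS HIT

Derivation:
vaddr=252: (3,7) not in TLB -> MISS, insert
vaddr=249: (3,7) in TLB -> HIT
vaddr=18: (0,2) not in TLB -> MISS, insert
vaddr=255: (3,7) in TLB -> HIT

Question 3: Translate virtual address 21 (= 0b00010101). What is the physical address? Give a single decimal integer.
vaddr = 21 = 0b00010101
Split: l1_idx=0, l2_idx=2, offset=5
L1[0] = 1
L2[1][2] = 93
paddr = 93 * 8 + 5 = 749

Answer: 749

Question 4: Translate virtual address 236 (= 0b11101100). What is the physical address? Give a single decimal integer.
vaddr = 236 = 0b11101100
Split: l1_idx=3, l2_idx=5, offset=4
L1[3] = 0
L2[0][5] = 5
paddr = 5 * 8 + 4 = 44

Answer: 44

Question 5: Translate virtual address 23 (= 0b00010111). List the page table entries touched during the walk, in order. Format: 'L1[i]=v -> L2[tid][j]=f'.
Answer: L1[0]=1 -> L2[1][2]=93

Derivation:
vaddr = 23 = 0b00010111
Split: l1_idx=0, l2_idx=2, offset=7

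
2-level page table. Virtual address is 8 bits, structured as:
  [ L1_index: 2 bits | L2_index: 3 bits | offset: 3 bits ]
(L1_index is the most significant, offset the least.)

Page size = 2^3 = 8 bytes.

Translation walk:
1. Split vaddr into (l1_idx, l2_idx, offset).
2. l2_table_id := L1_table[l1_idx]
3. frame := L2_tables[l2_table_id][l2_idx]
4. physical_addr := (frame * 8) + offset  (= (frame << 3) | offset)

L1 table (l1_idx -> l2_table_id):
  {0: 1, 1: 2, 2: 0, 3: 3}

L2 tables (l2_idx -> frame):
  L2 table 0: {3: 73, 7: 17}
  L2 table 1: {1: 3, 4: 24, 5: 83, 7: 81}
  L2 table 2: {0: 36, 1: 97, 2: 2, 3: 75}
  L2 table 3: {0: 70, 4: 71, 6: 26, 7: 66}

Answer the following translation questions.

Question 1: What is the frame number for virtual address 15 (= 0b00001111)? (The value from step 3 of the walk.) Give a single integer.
Answer: 3

Derivation:
vaddr = 15: l1_idx=0, l2_idx=1
L1[0] = 1; L2[1][1] = 3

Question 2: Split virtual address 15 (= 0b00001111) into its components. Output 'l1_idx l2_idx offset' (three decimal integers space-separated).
Answer: 0 1 7

Derivation:
vaddr = 15 = 0b00001111
  top 2 bits -> l1_idx = 0
  next 3 bits -> l2_idx = 1
  bottom 3 bits -> offset = 7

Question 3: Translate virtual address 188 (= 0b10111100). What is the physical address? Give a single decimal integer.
Answer: 140

Derivation:
vaddr = 188 = 0b10111100
Split: l1_idx=2, l2_idx=7, offset=4
L1[2] = 0
L2[0][7] = 17
paddr = 17 * 8 + 4 = 140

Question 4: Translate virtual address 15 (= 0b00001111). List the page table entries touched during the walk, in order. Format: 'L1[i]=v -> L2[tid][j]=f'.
Answer: L1[0]=1 -> L2[1][1]=3

Derivation:
vaddr = 15 = 0b00001111
Split: l1_idx=0, l2_idx=1, offset=7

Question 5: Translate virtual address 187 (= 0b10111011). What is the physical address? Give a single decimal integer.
vaddr = 187 = 0b10111011
Split: l1_idx=2, l2_idx=7, offset=3
L1[2] = 0
L2[0][7] = 17
paddr = 17 * 8 + 3 = 139

Answer: 139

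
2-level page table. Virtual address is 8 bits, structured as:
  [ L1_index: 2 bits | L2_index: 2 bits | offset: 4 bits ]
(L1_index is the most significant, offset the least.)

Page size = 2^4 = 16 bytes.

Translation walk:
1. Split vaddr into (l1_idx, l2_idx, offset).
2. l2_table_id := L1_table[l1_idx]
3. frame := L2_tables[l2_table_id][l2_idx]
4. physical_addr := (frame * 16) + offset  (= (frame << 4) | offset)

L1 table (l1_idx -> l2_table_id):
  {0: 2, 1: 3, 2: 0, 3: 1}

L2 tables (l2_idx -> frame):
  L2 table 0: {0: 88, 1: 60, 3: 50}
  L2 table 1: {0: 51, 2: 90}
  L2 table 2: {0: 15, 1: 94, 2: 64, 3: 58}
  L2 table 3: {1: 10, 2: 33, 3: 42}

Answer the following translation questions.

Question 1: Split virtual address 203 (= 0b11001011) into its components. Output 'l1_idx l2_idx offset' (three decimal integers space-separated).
Answer: 3 0 11

Derivation:
vaddr = 203 = 0b11001011
  top 2 bits -> l1_idx = 3
  next 2 bits -> l2_idx = 0
  bottom 4 bits -> offset = 11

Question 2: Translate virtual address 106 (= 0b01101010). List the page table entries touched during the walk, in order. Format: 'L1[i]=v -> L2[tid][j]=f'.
vaddr = 106 = 0b01101010
Split: l1_idx=1, l2_idx=2, offset=10

Answer: L1[1]=3 -> L2[3][2]=33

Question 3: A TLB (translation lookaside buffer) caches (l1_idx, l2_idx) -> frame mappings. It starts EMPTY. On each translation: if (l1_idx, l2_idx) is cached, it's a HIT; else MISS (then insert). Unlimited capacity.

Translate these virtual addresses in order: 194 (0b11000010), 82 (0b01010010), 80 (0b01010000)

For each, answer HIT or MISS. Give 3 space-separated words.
vaddr=194: (3,0) not in TLB -> MISS, insert
vaddr=82: (1,1) not in TLB -> MISS, insert
vaddr=80: (1,1) in TLB -> HIT

Answer: MISS MISS HIT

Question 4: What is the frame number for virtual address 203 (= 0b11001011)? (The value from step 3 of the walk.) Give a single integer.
vaddr = 203: l1_idx=3, l2_idx=0
L1[3] = 1; L2[1][0] = 51

Answer: 51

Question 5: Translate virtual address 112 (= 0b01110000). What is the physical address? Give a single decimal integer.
vaddr = 112 = 0b01110000
Split: l1_idx=1, l2_idx=3, offset=0
L1[1] = 3
L2[3][3] = 42
paddr = 42 * 16 + 0 = 672

Answer: 672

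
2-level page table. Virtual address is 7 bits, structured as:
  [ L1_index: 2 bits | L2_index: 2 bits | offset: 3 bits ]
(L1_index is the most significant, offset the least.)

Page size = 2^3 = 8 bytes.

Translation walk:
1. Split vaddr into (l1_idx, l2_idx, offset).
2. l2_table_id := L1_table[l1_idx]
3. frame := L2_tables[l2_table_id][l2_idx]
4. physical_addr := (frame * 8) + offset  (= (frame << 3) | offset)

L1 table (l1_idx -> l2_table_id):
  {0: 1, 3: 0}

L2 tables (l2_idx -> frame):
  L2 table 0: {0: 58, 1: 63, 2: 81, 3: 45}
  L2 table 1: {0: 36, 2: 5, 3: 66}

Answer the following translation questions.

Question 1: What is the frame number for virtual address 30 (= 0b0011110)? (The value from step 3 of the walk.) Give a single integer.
Answer: 66

Derivation:
vaddr = 30: l1_idx=0, l2_idx=3
L1[0] = 1; L2[1][3] = 66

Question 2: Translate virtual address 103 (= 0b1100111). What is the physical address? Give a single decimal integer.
vaddr = 103 = 0b1100111
Split: l1_idx=3, l2_idx=0, offset=7
L1[3] = 0
L2[0][0] = 58
paddr = 58 * 8 + 7 = 471

Answer: 471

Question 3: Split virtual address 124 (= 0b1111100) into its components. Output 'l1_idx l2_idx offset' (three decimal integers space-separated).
vaddr = 124 = 0b1111100
  top 2 bits -> l1_idx = 3
  next 2 bits -> l2_idx = 3
  bottom 3 bits -> offset = 4

Answer: 3 3 4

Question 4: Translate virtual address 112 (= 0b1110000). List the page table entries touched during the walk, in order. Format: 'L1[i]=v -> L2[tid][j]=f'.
vaddr = 112 = 0b1110000
Split: l1_idx=3, l2_idx=2, offset=0

Answer: L1[3]=0 -> L2[0][2]=81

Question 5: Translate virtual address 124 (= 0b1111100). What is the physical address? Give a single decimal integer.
vaddr = 124 = 0b1111100
Split: l1_idx=3, l2_idx=3, offset=4
L1[3] = 0
L2[0][3] = 45
paddr = 45 * 8 + 4 = 364

Answer: 364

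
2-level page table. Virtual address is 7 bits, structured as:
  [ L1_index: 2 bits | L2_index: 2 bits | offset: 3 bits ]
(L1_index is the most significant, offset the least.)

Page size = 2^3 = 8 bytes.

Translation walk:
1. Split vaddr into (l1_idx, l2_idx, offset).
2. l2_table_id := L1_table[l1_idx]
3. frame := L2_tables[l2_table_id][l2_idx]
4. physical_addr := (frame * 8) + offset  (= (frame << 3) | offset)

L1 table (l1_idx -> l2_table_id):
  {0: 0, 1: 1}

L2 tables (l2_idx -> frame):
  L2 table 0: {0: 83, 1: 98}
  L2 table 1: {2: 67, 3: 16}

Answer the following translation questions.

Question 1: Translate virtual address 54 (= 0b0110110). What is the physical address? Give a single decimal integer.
vaddr = 54 = 0b0110110
Split: l1_idx=1, l2_idx=2, offset=6
L1[1] = 1
L2[1][2] = 67
paddr = 67 * 8 + 6 = 542

Answer: 542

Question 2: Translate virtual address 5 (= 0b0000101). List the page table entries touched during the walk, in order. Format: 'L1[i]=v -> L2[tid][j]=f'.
Answer: L1[0]=0 -> L2[0][0]=83

Derivation:
vaddr = 5 = 0b0000101
Split: l1_idx=0, l2_idx=0, offset=5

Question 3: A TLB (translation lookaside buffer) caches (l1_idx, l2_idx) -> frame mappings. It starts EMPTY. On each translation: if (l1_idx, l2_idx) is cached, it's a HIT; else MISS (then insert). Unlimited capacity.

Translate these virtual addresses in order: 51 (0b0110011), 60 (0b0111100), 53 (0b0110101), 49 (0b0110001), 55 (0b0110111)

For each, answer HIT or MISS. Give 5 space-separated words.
Answer: MISS MISS HIT HIT HIT

Derivation:
vaddr=51: (1,2) not in TLB -> MISS, insert
vaddr=60: (1,3) not in TLB -> MISS, insert
vaddr=53: (1,2) in TLB -> HIT
vaddr=49: (1,2) in TLB -> HIT
vaddr=55: (1,2) in TLB -> HIT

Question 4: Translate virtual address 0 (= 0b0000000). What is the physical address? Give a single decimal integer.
Answer: 664

Derivation:
vaddr = 0 = 0b0000000
Split: l1_idx=0, l2_idx=0, offset=0
L1[0] = 0
L2[0][0] = 83
paddr = 83 * 8 + 0 = 664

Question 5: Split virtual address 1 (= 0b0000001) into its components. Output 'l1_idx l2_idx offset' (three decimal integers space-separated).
vaddr = 1 = 0b0000001
  top 2 bits -> l1_idx = 0
  next 2 bits -> l2_idx = 0
  bottom 3 bits -> offset = 1

Answer: 0 0 1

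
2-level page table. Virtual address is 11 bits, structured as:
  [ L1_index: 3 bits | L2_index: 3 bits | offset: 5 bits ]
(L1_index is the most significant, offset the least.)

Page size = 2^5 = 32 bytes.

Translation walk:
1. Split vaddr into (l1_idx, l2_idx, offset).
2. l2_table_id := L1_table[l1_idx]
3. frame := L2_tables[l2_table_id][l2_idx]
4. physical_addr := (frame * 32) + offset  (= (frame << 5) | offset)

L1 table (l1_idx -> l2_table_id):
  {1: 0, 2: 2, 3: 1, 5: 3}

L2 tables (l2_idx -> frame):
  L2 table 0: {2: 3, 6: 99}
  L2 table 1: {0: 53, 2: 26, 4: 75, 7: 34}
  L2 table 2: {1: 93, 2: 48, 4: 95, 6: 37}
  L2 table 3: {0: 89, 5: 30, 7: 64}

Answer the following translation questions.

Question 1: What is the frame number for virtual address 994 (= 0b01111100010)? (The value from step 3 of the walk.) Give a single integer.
vaddr = 994: l1_idx=3, l2_idx=7
L1[3] = 1; L2[1][7] = 34

Answer: 34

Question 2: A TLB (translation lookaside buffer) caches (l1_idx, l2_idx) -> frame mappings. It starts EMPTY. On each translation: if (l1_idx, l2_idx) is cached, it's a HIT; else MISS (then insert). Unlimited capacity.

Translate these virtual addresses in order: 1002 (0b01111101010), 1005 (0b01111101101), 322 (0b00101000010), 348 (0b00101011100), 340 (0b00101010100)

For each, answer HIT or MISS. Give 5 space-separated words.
Answer: MISS HIT MISS HIT HIT

Derivation:
vaddr=1002: (3,7) not in TLB -> MISS, insert
vaddr=1005: (3,7) in TLB -> HIT
vaddr=322: (1,2) not in TLB -> MISS, insert
vaddr=348: (1,2) in TLB -> HIT
vaddr=340: (1,2) in TLB -> HIT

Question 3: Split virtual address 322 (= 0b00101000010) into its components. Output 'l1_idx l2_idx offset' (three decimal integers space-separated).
vaddr = 322 = 0b00101000010
  top 3 bits -> l1_idx = 1
  next 3 bits -> l2_idx = 2
  bottom 5 bits -> offset = 2

Answer: 1 2 2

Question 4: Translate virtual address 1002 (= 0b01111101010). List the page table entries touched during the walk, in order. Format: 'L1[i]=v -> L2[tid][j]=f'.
vaddr = 1002 = 0b01111101010
Split: l1_idx=3, l2_idx=7, offset=10

Answer: L1[3]=1 -> L2[1][7]=34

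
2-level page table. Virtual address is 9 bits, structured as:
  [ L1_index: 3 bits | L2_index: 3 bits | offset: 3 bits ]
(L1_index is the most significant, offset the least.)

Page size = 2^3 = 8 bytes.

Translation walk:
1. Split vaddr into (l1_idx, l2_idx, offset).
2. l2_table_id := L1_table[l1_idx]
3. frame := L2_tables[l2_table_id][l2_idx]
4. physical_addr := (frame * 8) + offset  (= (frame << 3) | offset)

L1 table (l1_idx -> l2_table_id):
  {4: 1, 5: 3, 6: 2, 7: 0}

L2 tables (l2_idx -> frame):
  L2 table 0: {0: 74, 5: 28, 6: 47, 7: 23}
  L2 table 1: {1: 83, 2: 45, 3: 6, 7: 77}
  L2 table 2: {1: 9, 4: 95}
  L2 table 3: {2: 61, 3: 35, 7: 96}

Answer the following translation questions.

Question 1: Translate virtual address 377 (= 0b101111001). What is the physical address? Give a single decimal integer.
vaddr = 377 = 0b101111001
Split: l1_idx=5, l2_idx=7, offset=1
L1[5] = 3
L2[3][7] = 96
paddr = 96 * 8 + 1 = 769

Answer: 769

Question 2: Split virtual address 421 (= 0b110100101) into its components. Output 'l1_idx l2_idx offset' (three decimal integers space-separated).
vaddr = 421 = 0b110100101
  top 3 bits -> l1_idx = 6
  next 3 bits -> l2_idx = 4
  bottom 3 bits -> offset = 5

Answer: 6 4 5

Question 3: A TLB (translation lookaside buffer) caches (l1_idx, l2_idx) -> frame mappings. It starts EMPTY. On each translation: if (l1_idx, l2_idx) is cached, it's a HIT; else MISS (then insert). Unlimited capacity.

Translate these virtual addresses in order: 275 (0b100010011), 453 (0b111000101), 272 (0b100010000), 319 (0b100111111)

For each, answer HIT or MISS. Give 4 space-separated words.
Answer: MISS MISS HIT MISS

Derivation:
vaddr=275: (4,2) not in TLB -> MISS, insert
vaddr=453: (7,0) not in TLB -> MISS, insert
vaddr=272: (4,2) in TLB -> HIT
vaddr=319: (4,7) not in TLB -> MISS, insert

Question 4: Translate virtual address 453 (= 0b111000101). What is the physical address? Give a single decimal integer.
vaddr = 453 = 0b111000101
Split: l1_idx=7, l2_idx=0, offset=5
L1[7] = 0
L2[0][0] = 74
paddr = 74 * 8 + 5 = 597

Answer: 597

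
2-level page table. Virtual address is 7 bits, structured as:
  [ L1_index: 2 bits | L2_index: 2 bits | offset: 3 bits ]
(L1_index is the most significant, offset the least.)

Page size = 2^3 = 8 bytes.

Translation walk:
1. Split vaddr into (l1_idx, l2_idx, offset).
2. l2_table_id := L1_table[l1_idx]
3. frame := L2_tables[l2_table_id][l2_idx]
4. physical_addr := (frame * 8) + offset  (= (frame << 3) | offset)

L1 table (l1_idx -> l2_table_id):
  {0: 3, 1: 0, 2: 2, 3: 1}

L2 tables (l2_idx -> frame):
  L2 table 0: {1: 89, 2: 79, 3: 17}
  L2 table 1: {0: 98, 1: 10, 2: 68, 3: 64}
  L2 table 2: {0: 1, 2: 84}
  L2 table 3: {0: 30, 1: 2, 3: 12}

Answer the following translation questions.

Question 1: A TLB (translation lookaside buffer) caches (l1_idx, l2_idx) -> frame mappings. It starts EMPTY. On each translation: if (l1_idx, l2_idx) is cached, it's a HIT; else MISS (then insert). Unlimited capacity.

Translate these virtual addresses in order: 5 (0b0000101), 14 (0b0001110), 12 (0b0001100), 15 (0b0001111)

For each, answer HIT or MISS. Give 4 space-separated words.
vaddr=5: (0,0) not in TLB -> MISS, insert
vaddr=14: (0,1) not in TLB -> MISS, insert
vaddr=12: (0,1) in TLB -> HIT
vaddr=15: (0,1) in TLB -> HIT

Answer: MISS MISS HIT HIT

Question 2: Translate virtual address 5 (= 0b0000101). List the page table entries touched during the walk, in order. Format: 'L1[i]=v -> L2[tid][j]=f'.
vaddr = 5 = 0b0000101
Split: l1_idx=0, l2_idx=0, offset=5

Answer: L1[0]=3 -> L2[3][0]=30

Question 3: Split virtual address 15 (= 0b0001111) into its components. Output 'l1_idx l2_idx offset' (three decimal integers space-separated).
Answer: 0 1 7

Derivation:
vaddr = 15 = 0b0001111
  top 2 bits -> l1_idx = 0
  next 2 bits -> l2_idx = 1
  bottom 3 bits -> offset = 7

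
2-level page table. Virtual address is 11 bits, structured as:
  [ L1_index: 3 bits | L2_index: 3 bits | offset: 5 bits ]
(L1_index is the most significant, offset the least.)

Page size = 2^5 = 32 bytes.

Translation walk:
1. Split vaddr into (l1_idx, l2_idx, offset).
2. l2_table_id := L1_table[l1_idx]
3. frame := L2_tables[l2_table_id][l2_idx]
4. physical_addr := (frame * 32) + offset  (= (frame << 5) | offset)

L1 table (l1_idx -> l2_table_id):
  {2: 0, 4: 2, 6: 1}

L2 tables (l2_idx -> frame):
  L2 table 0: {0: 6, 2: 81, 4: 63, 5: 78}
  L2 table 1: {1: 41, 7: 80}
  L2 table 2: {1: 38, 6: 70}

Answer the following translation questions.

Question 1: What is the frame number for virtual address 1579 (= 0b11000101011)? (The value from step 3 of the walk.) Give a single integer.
Answer: 41

Derivation:
vaddr = 1579: l1_idx=6, l2_idx=1
L1[6] = 1; L2[1][1] = 41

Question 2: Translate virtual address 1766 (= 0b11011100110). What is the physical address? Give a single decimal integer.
vaddr = 1766 = 0b11011100110
Split: l1_idx=6, l2_idx=7, offset=6
L1[6] = 1
L2[1][7] = 80
paddr = 80 * 32 + 6 = 2566

Answer: 2566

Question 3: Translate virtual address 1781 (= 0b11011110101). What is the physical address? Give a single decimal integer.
Answer: 2581

Derivation:
vaddr = 1781 = 0b11011110101
Split: l1_idx=6, l2_idx=7, offset=21
L1[6] = 1
L2[1][7] = 80
paddr = 80 * 32 + 21 = 2581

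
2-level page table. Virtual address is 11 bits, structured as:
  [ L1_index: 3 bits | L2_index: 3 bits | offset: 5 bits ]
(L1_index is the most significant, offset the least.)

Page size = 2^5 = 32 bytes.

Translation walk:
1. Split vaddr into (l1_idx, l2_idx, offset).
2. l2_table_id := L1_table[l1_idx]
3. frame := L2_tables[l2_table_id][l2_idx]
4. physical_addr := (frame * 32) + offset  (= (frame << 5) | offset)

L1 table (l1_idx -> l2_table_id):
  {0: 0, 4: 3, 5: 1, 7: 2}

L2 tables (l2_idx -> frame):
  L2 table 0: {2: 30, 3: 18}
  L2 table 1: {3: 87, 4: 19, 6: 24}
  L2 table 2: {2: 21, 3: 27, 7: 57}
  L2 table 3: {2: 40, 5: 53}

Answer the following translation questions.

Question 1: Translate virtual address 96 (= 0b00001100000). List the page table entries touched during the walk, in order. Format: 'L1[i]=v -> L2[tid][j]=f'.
Answer: L1[0]=0 -> L2[0][3]=18

Derivation:
vaddr = 96 = 0b00001100000
Split: l1_idx=0, l2_idx=3, offset=0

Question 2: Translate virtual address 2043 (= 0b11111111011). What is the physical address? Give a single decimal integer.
Answer: 1851

Derivation:
vaddr = 2043 = 0b11111111011
Split: l1_idx=7, l2_idx=7, offset=27
L1[7] = 2
L2[2][7] = 57
paddr = 57 * 32 + 27 = 1851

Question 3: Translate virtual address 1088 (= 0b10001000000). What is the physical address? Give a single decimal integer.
Answer: 1280

Derivation:
vaddr = 1088 = 0b10001000000
Split: l1_idx=4, l2_idx=2, offset=0
L1[4] = 3
L2[3][2] = 40
paddr = 40 * 32 + 0 = 1280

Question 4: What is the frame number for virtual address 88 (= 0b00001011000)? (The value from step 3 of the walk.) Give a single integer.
Answer: 30

Derivation:
vaddr = 88: l1_idx=0, l2_idx=2
L1[0] = 0; L2[0][2] = 30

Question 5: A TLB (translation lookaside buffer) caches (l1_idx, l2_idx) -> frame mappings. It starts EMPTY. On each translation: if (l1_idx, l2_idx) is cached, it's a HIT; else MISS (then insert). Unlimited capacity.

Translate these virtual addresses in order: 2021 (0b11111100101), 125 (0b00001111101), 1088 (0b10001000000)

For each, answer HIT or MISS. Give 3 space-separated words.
vaddr=2021: (7,7) not in TLB -> MISS, insert
vaddr=125: (0,3) not in TLB -> MISS, insert
vaddr=1088: (4,2) not in TLB -> MISS, insert

Answer: MISS MISS MISS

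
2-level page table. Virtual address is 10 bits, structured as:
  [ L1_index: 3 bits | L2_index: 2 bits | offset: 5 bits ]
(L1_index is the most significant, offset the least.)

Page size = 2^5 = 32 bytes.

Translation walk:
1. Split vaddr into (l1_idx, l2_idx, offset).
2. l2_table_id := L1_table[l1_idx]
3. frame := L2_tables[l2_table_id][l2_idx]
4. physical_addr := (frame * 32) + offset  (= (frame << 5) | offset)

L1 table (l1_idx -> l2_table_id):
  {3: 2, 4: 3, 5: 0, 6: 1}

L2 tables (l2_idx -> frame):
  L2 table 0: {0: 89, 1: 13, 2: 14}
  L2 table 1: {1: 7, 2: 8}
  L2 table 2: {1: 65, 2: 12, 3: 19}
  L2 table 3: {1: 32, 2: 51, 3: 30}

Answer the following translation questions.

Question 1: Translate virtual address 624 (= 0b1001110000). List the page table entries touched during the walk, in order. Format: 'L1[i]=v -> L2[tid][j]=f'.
Answer: L1[4]=3 -> L2[3][3]=30

Derivation:
vaddr = 624 = 0b1001110000
Split: l1_idx=4, l2_idx=3, offset=16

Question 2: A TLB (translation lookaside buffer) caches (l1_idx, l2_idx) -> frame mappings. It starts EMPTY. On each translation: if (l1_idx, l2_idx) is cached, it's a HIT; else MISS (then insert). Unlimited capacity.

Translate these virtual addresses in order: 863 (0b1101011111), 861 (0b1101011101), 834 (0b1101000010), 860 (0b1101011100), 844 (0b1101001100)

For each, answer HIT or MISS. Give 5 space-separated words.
vaddr=863: (6,2) not in TLB -> MISS, insert
vaddr=861: (6,2) in TLB -> HIT
vaddr=834: (6,2) in TLB -> HIT
vaddr=860: (6,2) in TLB -> HIT
vaddr=844: (6,2) in TLB -> HIT

Answer: MISS HIT HIT HIT HIT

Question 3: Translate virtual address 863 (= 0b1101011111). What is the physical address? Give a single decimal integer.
vaddr = 863 = 0b1101011111
Split: l1_idx=6, l2_idx=2, offset=31
L1[6] = 1
L2[1][2] = 8
paddr = 8 * 32 + 31 = 287

Answer: 287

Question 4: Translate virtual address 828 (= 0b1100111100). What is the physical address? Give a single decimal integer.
Answer: 252

Derivation:
vaddr = 828 = 0b1100111100
Split: l1_idx=6, l2_idx=1, offset=28
L1[6] = 1
L2[1][1] = 7
paddr = 7 * 32 + 28 = 252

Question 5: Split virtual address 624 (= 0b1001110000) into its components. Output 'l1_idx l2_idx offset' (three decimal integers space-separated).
vaddr = 624 = 0b1001110000
  top 3 bits -> l1_idx = 4
  next 2 bits -> l2_idx = 3
  bottom 5 bits -> offset = 16

Answer: 4 3 16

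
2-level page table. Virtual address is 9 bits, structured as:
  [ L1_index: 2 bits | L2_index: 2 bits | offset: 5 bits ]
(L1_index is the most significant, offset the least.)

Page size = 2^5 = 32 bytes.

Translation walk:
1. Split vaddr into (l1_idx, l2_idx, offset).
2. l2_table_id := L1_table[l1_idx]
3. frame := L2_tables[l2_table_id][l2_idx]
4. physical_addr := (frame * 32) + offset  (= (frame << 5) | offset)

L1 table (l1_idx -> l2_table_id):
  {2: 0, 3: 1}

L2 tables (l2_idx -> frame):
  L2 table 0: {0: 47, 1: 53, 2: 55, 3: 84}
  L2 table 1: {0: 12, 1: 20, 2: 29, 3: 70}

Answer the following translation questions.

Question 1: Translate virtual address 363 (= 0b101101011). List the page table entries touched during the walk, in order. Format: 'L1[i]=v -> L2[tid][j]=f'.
vaddr = 363 = 0b101101011
Split: l1_idx=2, l2_idx=3, offset=11

Answer: L1[2]=0 -> L2[0][3]=84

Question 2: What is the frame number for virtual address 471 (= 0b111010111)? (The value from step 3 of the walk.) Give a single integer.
vaddr = 471: l1_idx=3, l2_idx=2
L1[3] = 1; L2[1][2] = 29

Answer: 29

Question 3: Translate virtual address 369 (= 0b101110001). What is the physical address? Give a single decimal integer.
Answer: 2705

Derivation:
vaddr = 369 = 0b101110001
Split: l1_idx=2, l2_idx=3, offset=17
L1[2] = 0
L2[0][3] = 84
paddr = 84 * 32 + 17 = 2705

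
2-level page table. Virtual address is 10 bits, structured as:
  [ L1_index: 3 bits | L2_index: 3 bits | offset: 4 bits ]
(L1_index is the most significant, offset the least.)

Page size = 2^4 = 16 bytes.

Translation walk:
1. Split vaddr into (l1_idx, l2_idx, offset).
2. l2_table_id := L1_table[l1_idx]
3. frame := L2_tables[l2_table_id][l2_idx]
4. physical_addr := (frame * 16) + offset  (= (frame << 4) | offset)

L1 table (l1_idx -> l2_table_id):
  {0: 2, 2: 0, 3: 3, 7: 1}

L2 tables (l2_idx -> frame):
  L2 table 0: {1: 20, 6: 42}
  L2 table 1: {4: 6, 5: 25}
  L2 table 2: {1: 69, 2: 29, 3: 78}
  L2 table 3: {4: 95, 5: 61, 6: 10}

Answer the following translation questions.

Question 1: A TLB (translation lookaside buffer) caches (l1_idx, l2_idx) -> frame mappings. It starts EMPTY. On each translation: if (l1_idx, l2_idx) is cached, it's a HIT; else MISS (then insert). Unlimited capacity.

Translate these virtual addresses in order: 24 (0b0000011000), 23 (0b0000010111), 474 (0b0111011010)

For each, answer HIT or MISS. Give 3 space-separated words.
vaddr=24: (0,1) not in TLB -> MISS, insert
vaddr=23: (0,1) in TLB -> HIT
vaddr=474: (3,5) not in TLB -> MISS, insert

Answer: MISS HIT MISS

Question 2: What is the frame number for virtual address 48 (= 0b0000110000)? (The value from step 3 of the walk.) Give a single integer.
Answer: 78

Derivation:
vaddr = 48: l1_idx=0, l2_idx=3
L1[0] = 2; L2[2][3] = 78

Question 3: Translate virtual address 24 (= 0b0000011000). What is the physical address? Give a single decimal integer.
Answer: 1112

Derivation:
vaddr = 24 = 0b0000011000
Split: l1_idx=0, l2_idx=1, offset=8
L1[0] = 2
L2[2][1] = 69
paddr = 69 * 16 + 8 = 1112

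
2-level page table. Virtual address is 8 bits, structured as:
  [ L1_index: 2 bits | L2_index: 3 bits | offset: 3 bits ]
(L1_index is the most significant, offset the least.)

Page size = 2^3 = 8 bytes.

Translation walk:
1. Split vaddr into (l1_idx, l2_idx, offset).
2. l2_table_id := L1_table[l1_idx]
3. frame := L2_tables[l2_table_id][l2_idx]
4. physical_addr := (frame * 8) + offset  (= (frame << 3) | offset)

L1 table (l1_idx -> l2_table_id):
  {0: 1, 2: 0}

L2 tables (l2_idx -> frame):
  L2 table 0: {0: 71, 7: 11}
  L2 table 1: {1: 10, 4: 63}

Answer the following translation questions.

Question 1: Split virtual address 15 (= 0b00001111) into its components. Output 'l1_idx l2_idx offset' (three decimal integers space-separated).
vaddr = 15 = 0b00001111
  top 2 bits -> l1_idx = 0
  next 3 bits -> l2_idx = 1
  bottom 3 bits -> offset = 7

Answer: 0 1 7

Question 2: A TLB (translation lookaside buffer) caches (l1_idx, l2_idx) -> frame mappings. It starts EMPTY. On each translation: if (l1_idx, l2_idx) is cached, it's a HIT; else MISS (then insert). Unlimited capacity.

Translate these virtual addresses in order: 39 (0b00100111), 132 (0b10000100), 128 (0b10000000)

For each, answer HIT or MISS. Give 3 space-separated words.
vaddr=39: (0,4) not in TLB -> MISS, insert
vaddr=132: (2,0) not in TLB -> MISS, insert
vaddr=128: (2,0) in TLB -> HIT

Answer: MISS MISS HIT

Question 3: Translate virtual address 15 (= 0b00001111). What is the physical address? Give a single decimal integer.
Answer: 87

Derivation:
vaddr = 15 = 0b00001111
Split: l1_idx=0, l2_idx=1, offset=7
L1[0] = 1
L2[1][1] = 10
paddr = 10 * 8 + 7 = 87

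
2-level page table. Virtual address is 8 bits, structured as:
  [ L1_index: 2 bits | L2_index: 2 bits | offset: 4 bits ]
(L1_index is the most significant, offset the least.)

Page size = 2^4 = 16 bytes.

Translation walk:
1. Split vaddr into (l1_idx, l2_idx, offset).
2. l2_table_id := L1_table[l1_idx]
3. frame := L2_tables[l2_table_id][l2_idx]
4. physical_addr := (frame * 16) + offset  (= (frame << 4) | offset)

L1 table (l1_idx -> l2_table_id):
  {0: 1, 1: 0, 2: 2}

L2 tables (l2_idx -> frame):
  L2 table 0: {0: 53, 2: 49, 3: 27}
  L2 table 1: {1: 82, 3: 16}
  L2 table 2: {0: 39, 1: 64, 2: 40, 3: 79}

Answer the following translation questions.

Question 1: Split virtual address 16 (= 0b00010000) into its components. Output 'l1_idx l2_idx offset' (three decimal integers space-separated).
Answer: 0 1 0

Derivation:
vaddr = 16 = 0b00010000
  top 2 bits -> l1_idx = 0
  next 2 bits -> l2_idx = 1
  bottom 4 bits -> offset = 0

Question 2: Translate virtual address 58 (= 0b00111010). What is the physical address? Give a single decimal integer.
Answer: 266

Derivation:
vaddr = 58 = 0b00111010
Split: l1_idx=0, l2_idx=3, offset=10
L1[0] = 1
L2[1][3] = 16
paddr = 16 * 16 + 10 = 266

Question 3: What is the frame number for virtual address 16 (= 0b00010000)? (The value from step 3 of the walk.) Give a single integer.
Answer: 82

Derivation:
vaddr = 16: l1_idx=0, l2_idx=1
L1[0] = 1; L2[1][1] = 82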